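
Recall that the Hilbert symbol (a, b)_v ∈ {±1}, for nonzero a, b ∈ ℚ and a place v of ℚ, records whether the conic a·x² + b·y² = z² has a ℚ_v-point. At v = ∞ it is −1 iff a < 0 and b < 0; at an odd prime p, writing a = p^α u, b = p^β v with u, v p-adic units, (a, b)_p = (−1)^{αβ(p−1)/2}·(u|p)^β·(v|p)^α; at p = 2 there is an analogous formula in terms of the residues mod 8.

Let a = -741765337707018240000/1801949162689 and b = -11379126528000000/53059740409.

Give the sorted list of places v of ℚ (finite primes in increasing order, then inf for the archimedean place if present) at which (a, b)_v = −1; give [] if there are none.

[17, inf]

Mod squares: a ≡ -11, b ≡ -17. Check v ∈ {∞, 2, 3, 5, 7, 11, 13, 17, 23, 29, 47}.
v=13: a=13^-8·(≡8), b=13^-4·(≡9) mod 13; (8|13)=-1, (9|13)=+1; (−1)^{-8·-4·6}·(-1)^-4·(+1)^-8 = +1.
v=5: a=5^4·(≡4), b=5^6·(≡2) mod 5; (4|5)=+1, (2|5)=-1; (−1)^{4·6·2}·(+1)^6·(-1)^4 = +1.
v=3: a=3^4·(≡1), b=3^2·(≡1) mod 3; (1|3)=+1, (1|3)=+1; (−1)^{4·2·1}·(+1)^2·(+1)^4 = +1.
v=17: a=17^0·(≡14), b=17^1·(≡13) mod 17; (14|17)=-1, (13|17)=+1; (−1)^{0·1·8}·(-1)^1·(+1)^0 = -1.
v=23: a=23^4·(≡9), b=23^0·(≡12) mod 23; (9|23)=+1, (12|23)=+1; (−1)^{4·0·11}·(+1)^0·(+1)^4 = +1.
v=11: a=11^3·(≡2), b=11^2·(≡4) mod 11; (2|11)=-1, (4|11)=+1; (−1)^{3·2·5}·(-1)^2·(+1)^3 = +1.
v=47: a=47^-2·(≡16), b=47^-2·(≡44) mod 47; (16|47)=+1, (44|47)=-1; (−1)^{-2·-2·23}·(+1)^-2·(-1)^-2 = +1.
v=∞: -11 < 0 and -17 < 0  ⇒  (a,b)_∞ = -1.
v=7: a=7^4·(≡5), b=7^4·(≡2) mod 7; (5|7)=-1, (2|7)=+1; (−1)^{4·4·3}·(-1)^4·(+1)^4 = +1.
v=29: a=29^0·(≡3), b=29^-2·(≡15) mod 29; (3|29)=-1, (15|29)=-1; (−1)^{0·-2·14}·(-1)^-2·(-1)^0 = +1.
v=2: v_2(a)=14, v_2(b)=14; units ≡ 5, 7 (mod 8); ε·ε+αω+βω = 0·1+14·0+14·1 ≡ 0  ⇒  (a,b)_2 = +1.
|Ram(-11, -17)| = 2, even; anisotropic at {17, ∞}.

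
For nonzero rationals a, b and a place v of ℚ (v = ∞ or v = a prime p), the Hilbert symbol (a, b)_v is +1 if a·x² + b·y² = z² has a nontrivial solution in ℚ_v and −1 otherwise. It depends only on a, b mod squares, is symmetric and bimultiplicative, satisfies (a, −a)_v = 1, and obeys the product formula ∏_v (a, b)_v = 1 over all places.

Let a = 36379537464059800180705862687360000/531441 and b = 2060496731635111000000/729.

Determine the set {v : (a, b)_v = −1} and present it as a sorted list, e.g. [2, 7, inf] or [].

(a, b) ≡ (2849, 6919) mod (ℚ^×)²; places V = {2, 3, 5, 7, 11, 13, 17, 37, 43, ∞}.
(a,b)_11: α=3, u≡10; β=1, v≡6 (mod 11); (10|11)=-1, (6|11)=-1; sign (−1)^1·-1^1·-1^3 = -1.
(a,b)_3: α=-12, u≡2; β=-6, v≡1 (mod 3); (2|3)=-1, (1|3)=+1; sign (−1)^0·-1^-6·+1^-12 = +1.
(a,b)_13: α=4, u≡6; β=0, v≡3 (mod 13); (6|13)=-1, (3|13)=+1; sign (−1)^0·-1^0·+1^4 = +1.
(a,b)_17: α=2, u≡5; β=1, v≡4 (mod 17); (5|17)=-1, (4|17)=+1; sign (−1)^0·-1^1·+1^2 = -1.
(a,b)_5: α=4, u≡1; β=6, v≡1 (mod 5); (1|5)=+1, (1|5)=+1; sign (−1)^0·+1^6·+1^4 = +1.
(a,b)_2: α=10, β=6; u≡1, v≡7 (mod 8); ε(u)ε(v)=0·1, αω(v)=10·0, βω(u)=6·0; sum ≡ 0  ⇒  +1.
(a,b)_37: α=5, u≡12; β=3, v≡35 (mod 37); (12|37)=+1, (35|37)=-1; sign (−1)^0·+1^3·-1^5 = -1.
(a,b)_∞: sgn(2849)=+, sgn(6919)=+, so +1.
(a,b)_43: α=2, u≡21; β=2, v≡26 (mod 43); (21|43)=+1, (26|43)=-1; sign (−1)^0·+1^2·-1^2 = +1.
(a,b)_7: α=9, u≡4; β=6, v≡5 (mod 7); (4|7)=+1, (5|7)=-1; sign (−1)^0·+1^6·-1^9 = -1.
(2849, 6919 / ℚ) ramifies at {7, 11, 17, 37}: a division algebra.

[7, 11, 17, 37]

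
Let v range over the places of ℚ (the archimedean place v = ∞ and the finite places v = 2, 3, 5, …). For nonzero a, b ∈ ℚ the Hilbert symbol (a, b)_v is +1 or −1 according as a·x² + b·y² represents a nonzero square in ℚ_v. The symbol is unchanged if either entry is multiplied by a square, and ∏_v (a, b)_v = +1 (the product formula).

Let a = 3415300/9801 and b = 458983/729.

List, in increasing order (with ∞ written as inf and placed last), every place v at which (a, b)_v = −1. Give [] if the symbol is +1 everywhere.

[19, 41]

(a, b) ≡ (697, 9367) mod (ℚ^×)²; places V = {2, 3, 5, 7, 11, 17, 19, 29, 41, ∞}.
(a,b)_17: α=1, u≡5; β=1, v≡7 (mod 17); (5|17)=-1, (7|17)=-1; sign (−1)^0·-1^1·-1^1 = +1.
(a,b)_19: α=0, u≡15; β=1, v≡12 (mod 19); (15|19)=-1, (12|19)=-1; sign (−1)^0·-1^1·-1^0 = -1.
(a,b)_41: α=1, u≡35; β=0, v≡15 (mod 41); (35|41)=-1, (15|41)=-1; sign (−1)^0·-1^0·-1^1 = -1.
(a,b)_2: α=2, β=0; u≡1, v≡7 (mod 8); ε(u)ε(v)=0·1, αω(v)=2·0, βω(u)=0·0; sum ≡ 0  ⇒  +1.
(a,b)_3: α=-4, u≡1; β=-6, v≡1 (mod 3); (1|3)=+1, (1|3)=+1; sign (−1)^0·+1^-6·+1^-4 = +1.
(a,b)_5: α=2, u≡2; β=0, v≡2 (mod 5); (2|5)=-1, (2|5)=-1; sign (−1)^0·-1^0·-1^2 = +1.
(a,b)_11: α=-2, u≡5; β=0, v≡10 (mod 11); (5|11)=+1, (10|11)=-1; sign (−1)^0·+1^0·-1^-2 = +1.
(a,b)_7: α=2, u≡1; β=2, v≡1 (mod 7); (1|7)=+1, (1|7)=+1; sign (−1)^0·+1^2·+1^2 = +1.
(a,b)_29: α=0, u≡1; β=1, v≡20 (mod 29); (1|29)=+1, (20|29)=+1; sign (−1)^0·+1^1·+1^0 = +1.
(a,b)_∞: sgn(697)=+, sgn(9367)=+, so +1.
(697, 9367 / ℚ) ramifies at {19, 41}: a division algebra.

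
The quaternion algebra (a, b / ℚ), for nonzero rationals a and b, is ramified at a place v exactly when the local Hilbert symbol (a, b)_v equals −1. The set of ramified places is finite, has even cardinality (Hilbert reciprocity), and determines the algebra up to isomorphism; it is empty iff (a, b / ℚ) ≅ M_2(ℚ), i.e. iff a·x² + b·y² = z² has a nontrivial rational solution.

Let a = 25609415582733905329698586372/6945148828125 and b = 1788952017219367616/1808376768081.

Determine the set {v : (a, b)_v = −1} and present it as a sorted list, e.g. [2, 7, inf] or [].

Mod squares: a ≡ 6293, b ≡ 851. Check v ∈ {∞, 2, 3, 5, 7, 11, 13, 23, 29, 31, 37, 41}.
v=3: a=3^-6·(≡2), b=3^-2·(≡2) mod 3; (2|3)=-1, (2|3)=-1; (−1)^{-6·-2·1}·(-1)^-2·(-1)^-6 = +1.
v=7: a=7^7·(≡3), b=7^10·(≡1) mod 7; (3|7)=-1, (1|7)=+1; (−1)^{7·10·3}·(-1)^10·(+1)^7 = +1.
v=11: a=11^8·(≡3), b=11^2·(≡3) mod 11; (3|11)=+1, (3|11)=+1; (−1)^{8·2·5}·(+1)^2·(+1)^8 = +1.
v=13: a=13^0·(≡12), b=13^-2·(≡11) mod 13; (12|13)=+1, (11|13)=-1; (−1)^{0·-2·6}·(+1)^-2·(-1)^0 = +1.
v=2: v_2(a)=2, v_2(b)=6; units ≡ 5, 3 (mod 8); ε·ε+αω+βω = 0·1+2·1+6·1 ≡ 0  ⇒  (a,b)_2 = +1.
v=37: a=37^2·(≡9), b=37^1·(≡32) mod 37; (9|37)=+1, (32|37)=-1; (−1)^{2·1·18}·(+1)^1·(-1)^2 = +1.
v=5: a=5^-8·(≡2), b=5^0·(≡1) mod 5; (2|5)=-1, (1|5)=+1; (−1)^{-8·0·2}·(-1)^0·(+1)^-8 = +1.
v=41: a=41^2·(≡36), b=41^-2·(≡23) mod 41; (36|41)=+1, (23|41)=+1; (−1)^{2·-2·20}·(+1)^-2·(+1)^2 = +1.
v=23: a=23^2·(≡10), b=23^1·(≡11) mod 23; (10|23)=-1, (11|23)=-1; (−1)^{2·1·11}·(-1)^1·(-1)^2 = -1.
v=∞: 6293 > 0 and 851 > 0  ⇒  (a,b)_∞ = +1.
v=29: a=29^-3·(≡8), b=29^-4·(≡2) mod 29; (8|29)=-1, (2|29)=-1; (−1)^{-3·-4·14}·(-1)^-4·(-1)^-3 = -1.
v=31: a=31^3·(≡17), b=31^2·(≡10) mod 31; (17|31)=-1, (10|31)=+1; (−1)^{3·2·15}·(-1)^2·(+1)^3 = +1.
Ram(6293, 851) = {23, 29}; no ℚ_23-point on the conic.

[23, 29]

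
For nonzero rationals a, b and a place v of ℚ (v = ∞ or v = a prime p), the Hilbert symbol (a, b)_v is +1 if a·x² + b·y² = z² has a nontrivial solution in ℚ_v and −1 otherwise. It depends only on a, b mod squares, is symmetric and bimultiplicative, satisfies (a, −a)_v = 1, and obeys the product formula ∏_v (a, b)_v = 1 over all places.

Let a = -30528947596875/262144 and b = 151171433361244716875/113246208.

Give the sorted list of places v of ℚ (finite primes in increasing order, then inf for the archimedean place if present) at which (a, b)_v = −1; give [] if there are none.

(a, b) ≡ (-195, 969) mod (ℚ^×)²; places V = {2, 3, 5, 7, 13, 17, 19, ∞}.
(a,b)_3: α=1, u≡1; β=-3, v≡2 (mod 3); (1|3)=+1, (2|3)=-1; sign (−1)^1·+1^-3·-1^1 = +1.
(a,b)_13: α=1, u≡7; β=2, v≡8 (mod 13); (7|13)=-1, (8|13)=-1; sign (−1)^0·-1^2·-1^1 = -1.
(a,b)_7: α=4, u≡2; β=6, v≡3 (mod 7); (2|7)=+1, (3|7)=-1; sign (−1)^0·+1^6·-1^4 = +1.
(a,b)_5: α=5, u≡1; β=4, v≡4 (mod 5); (1|5)=+1, (4|5)=+1; sign (−1)^0·+1^4·+1^5 = +1.
(a,b)_∞: sgn(-195)=−, sgn(969)=+, so +1.
(a,b)_2: α=-18, β=-22; u≡5, v≡1 (mod 8); ε(u)ε(v)=0·0, αω(v)=-18·0, βω(u)=-22·1; sum ≡ 0  ⇒  +1.
(a,b)_17: α=2, u≡9; β=3, v≡12 (mod 17); (9|17)=+1, (12|17)=-1; sign (−1)^0·+1^3·-1^2 = +1.
(a,b)_19: α=2, u≡14; β=5, v≡14 (mod 19); (14|19)=-1, (14|19)=-1; sign (−1)^0·-1^5·-1^2 = -1.
Ram(-195, 969) = {13, 19}; no ℚ_13-point on the conic.

[13, 19]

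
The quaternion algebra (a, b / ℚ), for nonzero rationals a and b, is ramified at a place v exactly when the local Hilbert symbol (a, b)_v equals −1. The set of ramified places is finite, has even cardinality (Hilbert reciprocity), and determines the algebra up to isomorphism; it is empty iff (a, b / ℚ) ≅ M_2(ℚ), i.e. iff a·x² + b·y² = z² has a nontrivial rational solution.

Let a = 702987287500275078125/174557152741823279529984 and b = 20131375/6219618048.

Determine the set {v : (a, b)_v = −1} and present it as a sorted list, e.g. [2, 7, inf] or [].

[5, 7]

(a, b) ≡ (5, 385) mod (ℚ^×)²; places V = {2, 3, 5, 7, 11, 19, 23, 31, ∞}.
(a,b)_19: α=2, u≡6; β=0, v≡16 (mod 19); (6|19)=+1, (16|19)=+1; sign (−1)^0·+1^0·+1^2 = +1.
(a,b)_11: α=10, u≡3; β=5, v≡8 (mod 11); (3|11)=+1, (8|11)=-1; sign (−1)^0·+1^5·-1^10 = +1.
(a,b)_2: α=-22, β=-8; u≡5, v≡1 (mod 8); ε(u)ε(v)=0·0, αω(v)=-22·0, βω(u)=-8·1; sum ≡ 0  ⇒  +1.
(a,b)_∞: sgn(5)=+, sgn(385)=+, so +1.
(a,b)_23: α=-8, u≡21; β=-2, v≡15 (mod 23); (21|23)=-1, (15|23)=-1; sign (−1)^0·-1^-2·-1^-8 = +1.
(a,b)_3: α=-12, u≡2; β=-8, v≡1 (mod 3); (2|3)=-1, (1|3)=+1; sign (−1)^0·-1^-8·+1^-12 = +1.
(a,b)_31: α=2, u≡8; β=0, v≡24 (mod 31); (8|31)=+1, (24|31)=-1; sign (−1)^0·+1^0·-1^2 = +1.
(a,b)_5: α=7, u≡4; β=3, v≡2 (mod 5); (4|5)=+1, (2|5)=-1; sign (−1)^0·+1^3·-1^7 = -1.
(a,b)_7: α=0, u≡6; β=-1, v≡3 (mod 7); (6|7)=-1, (3|7)=-1; sign (−1)^0·-1^-1·-1^0 = -1.
|Ram(5, 385)| = 2, even; anisotropic at {5, 7}.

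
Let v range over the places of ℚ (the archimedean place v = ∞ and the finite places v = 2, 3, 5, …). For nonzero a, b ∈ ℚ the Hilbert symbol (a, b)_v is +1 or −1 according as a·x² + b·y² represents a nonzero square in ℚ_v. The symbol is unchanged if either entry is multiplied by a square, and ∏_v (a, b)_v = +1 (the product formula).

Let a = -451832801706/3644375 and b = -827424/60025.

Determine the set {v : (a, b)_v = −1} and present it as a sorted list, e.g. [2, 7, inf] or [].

Mod squares: a ≡ -104006, b ≡ -34. Check v ∈ {∞, 2, 3, 5, 7, 11, 13, 17, 19, 23, 53}.
v=13: a=13^2·(≡5), b=13^2·(≡11) mod 13; (5|13)=-1, (11|13)=-1; (−1)^{2·2·6}·(-1)^2·(-1)^2 = +1.
v=∞: -104006 < 0 and -34 < 0  ⇒  (a,b)_∞ = -1.
v=3: a=3^2·(≡1), b=3^2·(≡2) mod 3; (1|3)=+1, (2|3)=-1; (−1)^{2·2·1}·(+1)^2·(-1)^2 = +1.
v=19: a=19^1·(≡4), b=19^0·(≡16) mod 19; (4|19)=+1, (16|19)=+1; (−1)^{1·0·9}·(+1)^0·(+1)^1 = +1.
v=17: a=17^-1·(≡9), b=17^1·(≡9) mod 17; (9|17)=+1, (9|17)=+1; (−1)^{-1·1·8}·(+1)^1·(+1)^-1 = +1.
v=2: v_2(a)=1, v_2(b)=5; units ≡ 5, 7 (mod 8); ε·ε+αω+βω = 0·1+1·0+5·1 ≡ 1  ⇒  (a,b)_2 = -1.
v=7: a=7^-3·(≡6), b=7^-4·(≡1) mod 7; (6|7)=-1, (1|7)=+1; (−1)^{-3·-4·3}·(-1)^-4·(+1)^-3 = +1.
v=11: a=11^2·(≡8), b=11^0·(≡2) mod 11; (8|11)=-1, (2|11)=-1; (−1)^{2·0·5}·(-1)^0·(-1)^2 = +1.
v=53: a=53^2·(≡35), b=53^0·(≡26) mod 53; (35|53)=-1, (26|53)=-1; (−1)^{2·0·26}·(-1)^0·(-1)^2 = +1.
v=23: a=23^1·(≡9), b=23^0·(≡9) mod 23; (9|23)=+1, (9|23)=+1; (−1)^{1·0·11}·(+1)^0·(+1)^1 = +1.
v=5: a=5^-4·(≡4), b=5^-2·(≡1) mod 5; (4|5)=+1, (1|5)=+1; (−1)^{-4·-2·2}·(+1)^-2·(+1)^-4 = +1.
|Ram(-104006, -34)| = 2, even; anisotropic at {2, ∞}.

[2, inf]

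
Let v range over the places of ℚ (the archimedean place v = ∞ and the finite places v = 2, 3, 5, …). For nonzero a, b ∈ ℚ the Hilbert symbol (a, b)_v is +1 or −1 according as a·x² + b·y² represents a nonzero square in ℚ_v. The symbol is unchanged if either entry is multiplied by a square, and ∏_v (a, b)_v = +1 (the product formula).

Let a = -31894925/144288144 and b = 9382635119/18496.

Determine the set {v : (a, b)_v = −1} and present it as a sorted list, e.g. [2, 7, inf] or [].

(a, b) ≡ (-1517, 1271) mod (ℚ^×)²; places V = {2, 3, 5, 7, 11, 13, 17, 19, 29, 31, 37, 41, ∞}.
(a,b)_13: α=-2, u≡3; β=2, v≡1 (mod 13); (3|13)=+1, (1|13)=+1; sign (−1)^0·+1^2·+1^-2 = +1.
(a,b)_37: α=1, u≡30; β=0, v≡19 (mod 37); (30|37)=+1, (19|37)=-1; sign (−1)^0·+1^0·-1^1 = -1.
(a,b)_31: α=0, u≡25; β=1, v≡14 (mod 31); (25|31)=+1, (14|31)=+1; sign (−1)^0·+1^1·+1^0 = +1.
(a,b)_2: α=-4, β=-6; u≡3, v≡7 (mod 8); ε(u)ε(v)=1·1, αω(v)=-4·0, βω(u)=-6·1; sum ≡ 1  ⇒  -1.
(a,b)_∞: sgn(-1517)=−, sgn(1271)=+, so +1.
(a,b)_41: α=1, u≡9; β=1, v≡4 (mod 41); (9|41)=+1, (4|41)=+1; sign (−1)^0·+1^1·+1^1 = +1.
(a,b)_5: α=2, u≡2; β=0, v≡4 (mod 5); (2|5)=-1, (4|5)=+1; sign (−1)^0·-1^0·+1^2 = +1.
(a,b)_3: α=-2, u≡1; β=0, v≡2 (mod 3); (1|3)=+1, (2|3)=-1; sign (−1)^0·+1^0·-1^-2 = +1.
(a,b)_17: α=0, u≡9; β=-2, v≡9 (mod 17); (9|17)=+1, (9|17)=+1; sign (−1)^0·+1^-2·+1^0 = +1.
(a,b)_11: α=-2, u≡9; β=2, v≡8 (mod 11); (9|11)=+1, (8|11)=-1; sign (−1)^0·+1^2·-1^-2 = +1.
(a,b)_7: α=-2, u≡1; β=0, v≡2 (mod 7); (1|7)=+1, (2|7)=+1; sign (−1)^0·+1^0·+1^-2 = +1.
(a,b)_19: α=0, u≡8; β=2, v≡1 (mod 19); (8|19)=-1, (1|19)=+1; sign (−1)^0·-1^2·+1^0 = +1.
(a,b)_29: α=2, u≡1; β=0, v≡24 (mod 29); (1|29)=+1, (24|29)=+1; sign (−1)^0·+1^0·+1^2 = +1.
(-1517, 1271 / ℚ) ramifies at {2, 37}: a division algebra.

[2, 37]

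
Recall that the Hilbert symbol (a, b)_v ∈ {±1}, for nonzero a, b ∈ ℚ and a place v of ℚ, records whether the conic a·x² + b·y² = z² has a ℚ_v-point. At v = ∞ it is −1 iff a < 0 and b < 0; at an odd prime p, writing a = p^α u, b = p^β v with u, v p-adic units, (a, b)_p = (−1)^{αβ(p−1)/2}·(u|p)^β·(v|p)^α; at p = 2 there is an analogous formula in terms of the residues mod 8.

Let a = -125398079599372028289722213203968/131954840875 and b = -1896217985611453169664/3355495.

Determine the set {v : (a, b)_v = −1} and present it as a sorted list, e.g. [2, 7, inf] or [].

[2, 3, 11, 13, 37, inf]

(a, b) ≡ (-25999545, -6105) mod (ℚ^×)²; places V = {2, 3, 5, 11, 13, 17, 19, 23, 31, 37, ∞}.
(a,b)_23: α=3, u≡13; β=2, v≡12 (mod 23); (13|23)=+1, (12|23)=+1; sign (−1)^0·+1^2·+1^3 = +1.
(a,b)_3: α=7, u≡2; β=5, v≡2 (mod 3); (2|3)=-1, (2|3)=-1; sign (−1)^1·-1^5·-1^7 = -1.
(a,b)_2: α=34, β=20; u≡7, v≡7 (mod 8); ε(u)ε(v)=1·1, αω(v)=34·0, βω(u)=20·0; sum ≡ 1  ⇒  -1.
(a,b)_17: α=3, u≡7; β=2, v≡16 (mod 17); (7|17)=-1, (16|17)=+1; sign (−1)^0·-1^2·+1^3 = +1.
(a,b)_31: α=3, u≡1; β=2, v≡1 (mod 31); (1|31)=+1, (1|31)=+1; sign (−1)^0·+1^2·+1^3 = +1.
(a,b)_37: α=4, u≡24; β=3, v≡15 (mod 37); (24|37)=-1, (15|37)=-1; sign (−1)^0·-1^3·-1^4 = -1.
(a,b)_∞: sgn(-25999545)=−, sgn(-6105)=−, so -1.
(a,b)_13: α=-3, u≡6; β=-2, v≡7 (mod 13); (6|13)=-1, (7|13)=-1; sign (−1)^0·-1^-2·-1^-3 = -1.
(a,b)_11: α=-3, u≡7; β=-1, v≡6 (mod 11); (7|11)=-1, (6|11)=-1; sign (−1)^1·-1^-1·-1^-3 = -1.
(a,b)_5: α=-3, u≡1; β=-1, v≡4 (mod 5); (1|5)=+1, (4|5)=+1; sign (−1)^0·+1^-1·+1^-3 = +1.
(a,b)_19: α=-2, u≡9; β=-2, v≡15 (mod 19); (9|19)=+1, (15|19)=-1; sign (−1)^0·+1^-2·-1^-2 = +1.
Ram(-25999545, -6105) = {2, 3, 11, 13, 37, ∞}; no ℚ_2-point on the conic.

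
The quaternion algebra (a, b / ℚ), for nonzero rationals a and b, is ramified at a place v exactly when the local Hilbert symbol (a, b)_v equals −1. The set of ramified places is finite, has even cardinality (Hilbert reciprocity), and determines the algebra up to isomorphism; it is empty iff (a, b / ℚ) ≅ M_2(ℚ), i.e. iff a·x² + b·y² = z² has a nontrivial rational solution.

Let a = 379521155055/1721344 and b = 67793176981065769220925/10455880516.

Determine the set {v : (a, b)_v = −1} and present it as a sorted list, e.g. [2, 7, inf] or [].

[3, 5]

(a, b) ≡ (10695, 93) mod (ℚ^×)²; places V = {2, 3, 5, 7, 19, 23, 29, 31, 37, 41, 43, ∞}.
(a,b)_43: α=0, u≡21; β=-2, v≡20 (mod 43); (21|43)=+1, (20|43)=-1; sign (−1)^0·+1^-2·-1^0 = +1.
(a,b)_2: α=-10, β=-2; u≡7, v≡5 (mod 8); ε(u)ε(v)=1·0, αω(v)=-10·1, βω(u)=-2·0; sum ≡ 0  ⇒  +1.
(a,b)_5: α=1, u≡4; β=2, v≡2 (mod 5); (4|5)=+1, (2|5)=-1; sign (−1)^0·+1^2·-1^1 = -1.
(a,b)_29: α=0, u≡9; β=-2, v≡25 (mod 29); (9|29)=+1, (25|29)=+1; sign (−1)^0·+1^-2·+1^0 = +1.
(a,b)_31: α=1, u≡1; β=3, v≡27 (mod 31); (1|31)=+1, (27|31)=-1; sign (−1)^1·+1^3·-1^1 = +1.
(a,b)_7: α=2, u≡6; β=2, v≡4 (mod 7); (6|7)=-1, (4|7)=+1; sign (−1)^0·-1^2·+1^2 = +1.
(a,b)_∞: sgn(10695)=+, sgn(93)=+, so +1.
(a,b)_41: α=-2, u≡3; β=-2, v≡38 (mod 41); (3|41)=-1, (38|41)=-1; sign (−1)^0·-1^-2·-1^-2 = +1.
(a,b)_19: α=0, u≡9; β=4, v≡9 (mod 19); (9|19)=+1, (9|19)=+1; sign (−1)^0·+1^4·+1^0 = +1.
(a,b)_37: α=2, u≡31; β=2, v≡17 (mod 37); (31|37)=-1, (17|37)=-1; sign (−1)^0·-1^2·-1^2 = +1.
(a,b)_3: α=1, u≡1; β=9, v≡1 (mod 3); (1|3)=+1, (1|3)=+1; sign (−1)^1·+1^9·+1^1 = -1.
(a,b)_23: α=3, u≡19; β=2, v≡9 (mod 23); (19|23)=-1, (9|23)=+1; sign (−1)^0·-1^2·+1^3 = +1.
|Ram(10695, 93)| = 2, even; anisotropic at {3, 5}.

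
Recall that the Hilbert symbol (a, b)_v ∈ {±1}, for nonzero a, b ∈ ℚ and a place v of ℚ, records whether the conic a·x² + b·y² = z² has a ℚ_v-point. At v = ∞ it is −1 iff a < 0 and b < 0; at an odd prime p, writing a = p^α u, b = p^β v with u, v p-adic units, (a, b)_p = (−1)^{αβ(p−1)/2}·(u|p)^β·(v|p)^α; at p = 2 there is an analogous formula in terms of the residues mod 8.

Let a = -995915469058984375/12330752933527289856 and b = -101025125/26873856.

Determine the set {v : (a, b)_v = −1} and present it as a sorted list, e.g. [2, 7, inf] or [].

[31, inf]

(a, b) ≡ (-31, -5) mod (ℚ^×)²; places V = {2, 3, 5, 7, 11, 29, 31, ∞}.
(a,b)_11: α=2, u≡8; β=0, v≡7 (mod 11); (8|11)=-1, (7|11)=-1; sign (−1)^0·-1^0·-1^2 = +1.
(a,b)_∞: sgn(-31)=−, sgn(-5)=−, so -1.
(a,b)_7: α=-4, u≡4; β=0, v≡1 (mod 7); (4|7)=+1, (1|7)=+1; sign (−1)^0·+1^0·+1^-4 = +1.
(a,b)_5: α=8, u≡4; β=3, v≡4 (mod 5); (4|5)=+1, (4|5)=+1; sign (−1)^0·+1^3·+1^8 = +1.
(a,b)_31: α=3, u≡13; β=2, v≡17 (mod 31); (13|31)=-1, (17|31)=-1; sign (−1)^0·-1^2·-1^3 = -1.
(a,b)_2: α=-30, β=-12; u≡1, v≡3 (mod 8); ε(u)ε(v)=0·1, αω(v)=-30·1, βω(u)=-12·0; sum ≡ 0  ⇒  +1.
(a,b)_29: α=4, u≡18; β=2, v≡4 (mod 29); (18|29)=-1, (4|29)=+1; sign (−1)^0·-1^2·+1^4 = +1.
(a,b)_3: α=-14, u≡2; β=-8, v≡1 (mod 3); (2|3)=-1, (1|3)=+1; sign (−1)^0·-1^-8·+1^-14 = +1.
|Ram(-31, -5)| = 2, even; anisotropic at {31, ∞}.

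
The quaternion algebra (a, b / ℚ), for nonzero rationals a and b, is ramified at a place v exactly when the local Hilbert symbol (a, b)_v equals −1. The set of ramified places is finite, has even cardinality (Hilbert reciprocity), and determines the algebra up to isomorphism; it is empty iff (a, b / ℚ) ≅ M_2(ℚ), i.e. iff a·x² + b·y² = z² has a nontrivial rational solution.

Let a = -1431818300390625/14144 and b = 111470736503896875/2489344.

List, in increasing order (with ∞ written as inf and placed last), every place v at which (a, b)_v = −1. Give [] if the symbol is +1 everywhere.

Mod squares: a ≡ -221, b ≡ 85085. Check v ∈ {∞, 2, 3, 5, 7, 11, 13, 17, 29, 31}.
v=2: v_2(a)=-6, v_2(b)=-10; units ≡ 3, 5 (mod 8); ε·ε+αω+βω = 1·0+-6·1+-10·1 ≡ 0  ⇒  (a,b)_2 = +1.
v=11: a=11^0·(≡2), b=11^-1·(≡6) mod 11; (2|11)=-1, (6|11)=-1; (−1)^{0·-1·5}·(-1)^-1·(-1)^0 = -1.
v=∞: -221 < 0 and 85085 > 0  ⇒  (a,b)_∞ = +1.
v=3: a=3^4·(≡1), b=3^8·(≡2) mod 3; (1|3)=+1, (2|3)=-1; (−1)^{4·8·1}·(+1)^8·(-1)^4 = +1.
v=7: a=7^2·(≡5), b=7^1·(≡6) mod 7; (5|7)=-1, (6|7)=-1; (−1)^{2·1·3}·(-1)^1·(-1)^2 = -1.
v=29: a=29^0·(≡11), b=29^2·(≡24) mod 29; (11|29)=-1, (24|29)=+1; (−1)^{0·2·14}·(-1)^2·(+1)^0 = +1.
v=5: a=5^8·(≡4), b=5^5·(≡3) mod 5; (4|5)=+1, (3|5)=-1; (−1)^{8·5·2}·(+1)^5·(-1)^8 = +1.
v=13: a=13^-1·(≡1), b=13^-1·(≡6) mod 13; (1|13)=+1, (6|13)=-1; (−1)^{-1·-1·6}·(+1)^-1·(-1)^-1 = -1.
v=31: a=31^4·(≡24), b=31^4·(≡11) mod 31; (24|31)=-1, (11|31)=-1; (−1)^{4·4·15}·(-1)^4·(-1)^4 = +1.
v=17: a=17^-1·(≡15), b=17^-1·(≡10) mod 17; (15|17)=+1, (10|17)=-1; (−1)^{-1·-1·8}·(+1)^-1·(-1)^-1 = -1.
|Ram(-221, 85085)| = 4, even; anisotropic at {7, 11, 13, 17}.

[7, 11, 13, 17]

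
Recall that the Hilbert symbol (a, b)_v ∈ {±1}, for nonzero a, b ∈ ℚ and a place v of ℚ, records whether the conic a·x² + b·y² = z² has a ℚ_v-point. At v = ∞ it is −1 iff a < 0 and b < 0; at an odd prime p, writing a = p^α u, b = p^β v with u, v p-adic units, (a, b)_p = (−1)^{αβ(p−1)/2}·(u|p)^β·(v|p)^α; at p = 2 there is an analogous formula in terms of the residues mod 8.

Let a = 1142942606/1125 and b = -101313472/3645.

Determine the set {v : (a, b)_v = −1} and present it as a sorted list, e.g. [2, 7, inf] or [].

Mod squares: a ≡ 93670, b ≡ -46835. Check v ∈ {∞, 2, 3, 5, 13, 17, 19, 29}.
v=∞: 93670 > 0 and -46835 < 0  ⇒  (a,b)_∞ = +1.
v=2: v_2(a)=1, v_2(b)=6; units ≡ 3, 5 (mod 8); ε·ε+αω+βω = 1·0+1·1+6·1 ≡ 1  ⇒  (a,b)_2 = -1.
v=19: a=19^3·(≡1), b=19^1·(≡11) mod 19; (1|19)=+1, (11|19)=+1; (−1)^{3·1·9}·(+1)^1·(+1)^3 = -1.
v=5: a=5^-3·(≡4), b=5^-1·(≡2) mod 5; (4|5)=+1, (2|5)=-1; (−1)^{-3·-1·2}·(+1)^-1·(-1)^-3 = -1.
v=13: a=13^2·(≡7), b=13^2·(≡4) mod 13; (7|13)=-1, (4|13)=+1; (−1)^{2·2·6}·(-1)^2·(+1)^2 = +1.
v=3: a=3^-2·(≡1), b=3^-6·(≡1) mod 3; (1|3)=+1, (1|3)=+1; (−1)^{-2·-6·1}·(+1)^-6·(+1)^-2 = +1.
v=17: a=17^1·(≡4), b=17^1·(≡13) mod 17; (4|17)=+1, (13|17)=+1; (−1)^{1·1·8}·(+1)^1·(+1)^1 = +1.
v=29: a=29^1·(≡19), b=29^1·(≡6) mod 29; (19|29)=-1, (6|29)=+1; (−1)^{1·1·14}·(-1)^1·(+1)^1 = -1.
(93670, -46835 / ℚ) ramifies at {2, 5, 19, 29}: a division algebra.

[2, 5, 19, 29]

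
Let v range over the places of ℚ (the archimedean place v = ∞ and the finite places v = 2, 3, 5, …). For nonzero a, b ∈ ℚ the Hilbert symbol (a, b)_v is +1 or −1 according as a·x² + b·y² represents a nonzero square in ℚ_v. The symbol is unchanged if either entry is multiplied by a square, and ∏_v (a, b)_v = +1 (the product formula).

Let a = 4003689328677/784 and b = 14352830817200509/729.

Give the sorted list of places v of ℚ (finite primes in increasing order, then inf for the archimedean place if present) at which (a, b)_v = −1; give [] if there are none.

[17, 19]

Mod squares: a ≡ 493, b ≡ 589. Check v ∈ {∞, 2, 3, 7, 17, 19, 29, 31}.
v=∞: 493 > 0 and 589 > 0  ⇒  (a,b)_∞ = +1.
v=17: a=17^3·(≡3), b=17^4·(≡14) mod 17; (3|17)=-1, (14|17)=-1; (−1)^{3·4·8}·(-1)^4·(-1)^3 = -1.
v=7: a=7^-2·(≡5), b=7^0·(≡4) mod 7; (5|7)=-1, (4|7)=+1; (−1)^{-2·0·3}·(-1)^0·(+1)^-2 = +1.
v=3: a=3^4·(≡1), b=3^-6·(≡1) mod 3; (1|3)=+1, (1|3)=+1; (−1)^{4·-6·1}·(+1)^-6·(+1)^4 = +1.
v=31: a=31^2·(≡25), b=31^3·(≡14) mod 31; (25|31)=+1, (14|31)=+1; (−1)^{2·3·15}·(+1)^3·(+1)^2 = +1.
v=2: v_2(a)=-4, v_2(b)=0; units ≡ 5, 5 (mod 8); ε·ε+αω+βω = 0·0+-4·1+0·1 ≡ 0  ⇒  (a,b)_2 = +1.
v=19: a=19^2·(≡13), b=19^3·(≡13) mod 19; (13|19)=-1, (13|19)=-1; (−1)^{2·3·9}·(-1)^3·(-1)^2 = -1.
v=29: a=29^1·(≡26), b=29^2·(≡1) mod 29; (26|29)=-1, (1|29)=+1; (−1)^{1·2·14}·(-1)^2·(+1)^1 = +1.
(493, 589 / ℚ) ramifies at {17, 19}: a division algebra.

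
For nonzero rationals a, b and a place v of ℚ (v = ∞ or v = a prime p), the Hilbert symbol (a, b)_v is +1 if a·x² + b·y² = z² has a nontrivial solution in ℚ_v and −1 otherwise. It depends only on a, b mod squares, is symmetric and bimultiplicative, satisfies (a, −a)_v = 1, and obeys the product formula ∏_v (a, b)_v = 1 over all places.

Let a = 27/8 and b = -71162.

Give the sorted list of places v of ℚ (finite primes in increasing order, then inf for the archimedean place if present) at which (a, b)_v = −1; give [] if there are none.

Mod squares: a ≡ 6, b ≡ -71162. Check v ∈ {∞, 2, 3, 7, 13, 17, 23}.
v=2: v_2(a)=-3, v_2(b)=1; units ≡ 3, 3 (mod 8); ε·ε+αω+βω = 1·1+-3·1+1·1 ≡ 1  ⇒  (a,b)_2 = -1.
v=17: a=17^0·(≡14), b=17^1·(≡13) mod 17; (14|17)=-1, (13|17)=+1; (−1)^{0·1·8}·(-1)^1·(+1)^0 = -1.
v=7: a=7^0·(≡6), b=7^1·(≡5) mod 7; (6|7)=-1, (5|7)=-1; (−1)^{0·1·3}·(-1)^1·(-1)^0 = -1.
v=23: a=23^0·(≡12), b=23^1·(≡11) mod 23; (12|23)=+1, (11|23)=-1; (−1)^{0·1·11}·(+1)^1·(-1)^0 = +1.
v=∞: 6 > 0 and -71162 < 0  ⇒  (a,b)_∞ = +1.
v=3: a=3^3·(≡2), b=3^0·(≡1) mod 3; (2|3)=-1, (1|3)=+1; (−1)^{3·0·1}·(-1)^0·(+1)^3 = +1.
v=13: a=13^0·(≡5), b=13^1·(≡12) mod 13; (5|13)=-1, (12|13)=+1; (−1)^{0·1·6}·(-1)^1·(+1)^0 = -1.
|Ram(6, -71162)| = 4, even; anisotropic at {2, 7, 13, 17}.

[2, 7, 13, 17]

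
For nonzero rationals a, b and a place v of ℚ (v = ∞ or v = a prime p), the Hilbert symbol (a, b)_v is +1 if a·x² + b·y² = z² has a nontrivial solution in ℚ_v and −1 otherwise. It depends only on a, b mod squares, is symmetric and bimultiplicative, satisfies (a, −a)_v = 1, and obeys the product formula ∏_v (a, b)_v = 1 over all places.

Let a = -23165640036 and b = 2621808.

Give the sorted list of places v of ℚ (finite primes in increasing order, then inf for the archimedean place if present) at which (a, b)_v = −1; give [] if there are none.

Mod squares: a ≡ -561, b ≡ 7. Check v ∈ {∞, 2, 3, 7, 11, 17}.
v=3: a=3^7·(≡2), b=3^4·(≡1) mod 3; (2|3)=-1, (1|3)=+1; (−1)^{7·4·1}·(-1)^4·(+1)^7 = +1.
v=11: a=11^1·(≡5), b=11^0·(≡2) mod 11; (5|11)=+1, (2|11)=-1; (−1)^{1·0·5}·(+1)^0·(-1)^1 = -1.
v=17: a=17^3·(≡16), b=17^2·(≡11) mod 17; (16|17)=+1, (11|17)=-1; (−1)^{3·2·8}·(+1)^2·(-1)^3 = -1.
v=7: a=7^2·(≡6), b=7^1·(≡2) mod 7; (6|7)=-1, (2|7)=+1; (−1)^{2·1·3}·(-1)^1·(+1)^2 = -1.
v=2: v_2(a)=2, v_2(b)=4; units ≡ 7, 7 (mod 8); ε·ε+αω+βω = 1·1+2·0+4·0 ≡ 1  ⇒  (a,b)_2 = -1.
v=∞: -561 < 0 and 7 > 0  ⇒  (a,b)_∞ = +1.
Ram(-561, 7) = {2, 7, 11, 17}; no ℚ_2-point on the conic.

[2, 7, 11, 17]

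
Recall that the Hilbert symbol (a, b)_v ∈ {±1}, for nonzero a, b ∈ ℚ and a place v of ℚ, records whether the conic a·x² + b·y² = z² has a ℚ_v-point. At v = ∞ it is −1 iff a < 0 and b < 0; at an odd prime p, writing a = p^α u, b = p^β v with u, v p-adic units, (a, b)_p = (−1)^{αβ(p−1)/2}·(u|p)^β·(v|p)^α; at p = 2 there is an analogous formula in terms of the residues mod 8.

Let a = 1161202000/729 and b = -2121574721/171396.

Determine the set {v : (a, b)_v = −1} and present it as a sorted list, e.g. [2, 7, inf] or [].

[29, 43]

Mod squares: a ≡ 205, b ≡ -8729. Check v ∈ {∞, 2, 3, 5, 7, 17, 23, 29, 41, 43}.
v=29: a=29^0·(≡2), b=29^3·(≡26) mod 29; (2|29)=-1, (26|29)=-1; (−1)^{0·3·14}·(-1)^3·(-1)^0 = -1.
v=41: a=41^1·(≡16), b=41^0·(≡31) mod 41; (16|41)=+1, (31|41)=+1; (−1)^{1·0·20}·(+1)^0·(+1)^1 = +1.
v=5: a=5^3·(≡4), b=5^0·(≡4) mod 5; (4|5)=+1, (4|5)=+1; (−1)^{3·0·2}·(+1)^0·(+1)^3 = +1.
v=43: a=43^0·(≡7), b=43^1·(≡8) mod 43; (7|43)=-1, (8|43)=-1; (−1)^{0·1·21}·(-1)^1·(-1)^0 = -1.
v=7: a=7^2·(≡4), b=7^1·(≡5) mod 7; (4|7)=+1, (5|7)=-1; (−1)^{2·1·3}·(+1)^1·(-1)^2 = +1.
v=∞: 205 > 0 and -8729 < 0  ⇒  (a,b)_∞ = +1.
v=3: a=3^-6·(≡1), b=3^-4·(≡1) mod 3; (1|3)=+1, (1|3)=+1; (−1)^{-6·-4·1}·(+1)^-4·(+1)^-6 = +1.
v=17: a=17^2·(≡9), b=17^2·(≡2) mod 17; (9|17)=+1, (2|17)=+1; (−1)^{2·2·8}·(+1)^2·(+1)^2 = +1.
v=23: a=23^0·(≡5), b=23^-2·(≡21) mod 23; (5|23)=-1, (21|23)=-1; (−1)^{0·-2·11}·(-1)^-2·(-1)^0 = +1.
v=2: v_2(a)=4, v_2(b)=-2; units ≡ 5, 7 (mod 8); ε·ε+αω+βω = 0·1+4·0+-2·1 ≡ 0  ⇒  (a,b)_2 = +1.
|Ram(205, -8729)| = 2, even; anisotropic at {29, 43}.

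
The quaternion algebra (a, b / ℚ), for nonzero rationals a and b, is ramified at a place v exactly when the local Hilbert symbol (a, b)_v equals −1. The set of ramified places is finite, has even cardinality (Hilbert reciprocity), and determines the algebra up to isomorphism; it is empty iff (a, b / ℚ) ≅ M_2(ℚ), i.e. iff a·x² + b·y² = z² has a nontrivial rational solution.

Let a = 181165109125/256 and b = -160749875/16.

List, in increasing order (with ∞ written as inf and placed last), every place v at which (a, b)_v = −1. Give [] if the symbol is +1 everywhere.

Mod squares: a ≡ 279565, b ≡ -12155. Check v ∈ {∞, 2, 5, 7, 11, 13, 17, 23}.
v=2: v_2(a)=-8, v_2(b)=-4; units ≡ 5, 5 (mod 8); ε·ε+αω+βω = 0·0+-8·1+-4·1 ≡ 0  ⇒  (a,b)_2 = +1.
v=13: a=13^1·(≡9), b=13^1·(≡10) mod 13; (9|13)=+1, (10|13)=+1; (−1)^{1·1·6}·(+1)^1·(+1)^1 = +1.
v=7: a=7^2·(≡3), b=7^0·(≡4) mod 7; (3|7)=-1, (4|7)=+1; (−1)^{2·0·3}·(-1)^0·(+1)^2 = +1.
v=∞: 279565 > 0 and -12155 < 0  ⇒  (a,b)_∞ = +1.
v=23: a=23^3·(≡22), b=23^2·(≡13) mod 23; (22|23)=-1, (13|23)=+1; (−1)^{3·2·11}·(-1)^2·(+1)^3 = +1.
v=5: a=5^3·(≡3), b=5^3·(≡1) mod 5; (3|5)=-1, (1|5)=+1; (−1)^{3·3·2}·(-1)^3·(+1)^3 = -1.
v=11: a=11^1·(≡3), b=11^1·(≡8) mod 11; (3|11)=+1, (8|11)=-1; (−1)^{1·1·5}·(+1)^1·(-1)^1 = +1.
v=17: a=17^1·(≡12), b=17^1·(≡16) mod 17; (12|17)=-1, (16|17)=+1; (−1)^{1·1·8}·(-1)^1·(+1)^1 = -1.
Ram(279565, -12155) = {5, 17}; no ℚ_5-point on the conic.

[5, 17]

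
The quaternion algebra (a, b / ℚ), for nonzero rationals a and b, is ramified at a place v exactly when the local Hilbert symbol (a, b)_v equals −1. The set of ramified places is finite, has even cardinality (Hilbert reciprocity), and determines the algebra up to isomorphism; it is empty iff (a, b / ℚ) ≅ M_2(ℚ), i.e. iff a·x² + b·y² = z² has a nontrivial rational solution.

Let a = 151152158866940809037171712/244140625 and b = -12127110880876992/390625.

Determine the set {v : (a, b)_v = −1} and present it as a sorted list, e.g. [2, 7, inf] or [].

(a, b) ≡ (3003, -28823) mod (ℚ^×)²; places V = {2, 3, 5, 7, 11, 13, 19, 37, 41, ∞}.
(a,b)_41: α=2, u≡5; β=1, v≡12 (mod 41); (5|41)=+1, (12|41)=-1; sign (−1)^0·+1^1·-1^2 = +1.
(a,b)_13: α=3, u≡4; β=2, v≡5 (mod 13); (4|13)=+1, (5|13)=-1; sign (−1)^0·+1^2·-1^3 = -1.
(a,b)_∞: sgn(3003)=+, sgn(-28823)=−, so +1.
(a,b)_5: α=-12, u≡2; β=-8, v≡3 (mod 5); (2|5)=-1, (3|5)=-1; sign (−1)^0·-1^-8·-1^-12 = +1.
(a,b)_7: α=3, u≡1; β=2, v≡3 (mod 7); (1|7)=+1, (3|7)=-1; sign (−1)^0·+1^2·-1^3 = -1.
(a,b)_37: α=2, u≡20; β=1, v≡23 (mod 37); (20|37)=-1, (23|37)=-1; sign (−1)^0·-1^1·-1^2 = -1.
(a,b)_3: α=11, u≡2; β=8, v≡1 (mod 3); (2|3)=-1, (1|3)=+1; sign (−1)^0·-1^8·+1^11 = +1.
(a,b)_11: α=3, u≡1; β=2, v≡7 (mod 11); (1|11)=+1, (7|11)=-1; sign (−1)^0·+1^2·-1^3 = -1.
(a,b)_19: α=2, u≡4; β=1, v≡13 (mod 19); (4|19)=+1, (13|19)=-1; sign (−1)^0·+1^1·-1^2 = +1.
(a,b)_2: α=10, β=6; u≡3, v≡1 (mod 8); ε(u)ε(v)=1·0, αω(v)=10·0, βω(u)=6·1; sum ≡ 0  ⇒  +1.
|Ram(3003, -28823)| = 4, even; anisotropic at {7, 11, 13, 37}.

[7, 11, 13, 37]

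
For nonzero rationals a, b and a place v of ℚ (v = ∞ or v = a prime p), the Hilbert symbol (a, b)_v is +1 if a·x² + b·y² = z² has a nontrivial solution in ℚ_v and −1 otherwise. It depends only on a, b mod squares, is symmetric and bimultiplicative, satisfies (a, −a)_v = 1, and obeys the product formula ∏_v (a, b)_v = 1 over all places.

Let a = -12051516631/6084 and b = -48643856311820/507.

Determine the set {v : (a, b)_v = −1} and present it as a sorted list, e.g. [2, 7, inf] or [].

(a, b) ≡ (-2032639, -373065) mod (ℚ^×)²; places V = {2, 3, 5, 7, 11, 13, 17, 19, 29, 31, ∞}.
(a,b)_13: α=-2, u≡8; β=-2, v≡12 (mod 13); (8|13)=-1, (12|13)=+1; sign (−1)^0·-1^-2·+1^-2 = +1.
(a,b)_7: α=3, u≡1; β=1, v≡3 (mod 7); (1|7)=+1, (3|7)=-1; sign (−1)^1·+1^1·-1^3 = +1.
(a,b)_5: α=0, u≡1; β=1, v≡3 (mod 5); (1|5)=+1, (3|5)=-1; sign (−1)^0·+1^1·-1^0 = +1.
(a,b)_19: α=1, u≡2; β=1, v≡11 (mod 19); (2|19)=-1, (11|19)=+1; sign (−1)^1·-1^1·+1^1 = +1.
(a,b)_29: α=1, u≡15; β=2, v≡16 (mod 29); (15|29)=-1, (16|29)=+1; sign (−1)^0·-1^2·+1^1 = +1.
(a,b)_∞: sgn(-2032639)=−, sgn(-373065)=−, so -1.
(a,b)_31: α=1, u≡27; β=2, v≡16 (mod 31); (27|31)=-1, (16|31)=+1; sign (−1)^0·-1^2·+1^1 = +1.
(a,b)_17: α=1, u≡5; β=1, v≡8 (mod 17); (5|17)=-1, (8|17)=+1; sign (−1)^0·-1^1·+1^1 = -1.
(a,b)_11: α=2, u≡2; β=3, v≡9 (mod 11); (2|11)=-1, (9|11)=+1; sign (−1)^0·-1^3·+1^2 = -1.
(a,b)_3: α=-2, u≡2; β=-1, v≡1 (mod 3); (2|3)=-1, (1|3)=+1; sign (−1)^0·-1^-1·+1^-2 = -1.
(a,b)_2: α=-2, β=2; u≡1, v≡7 (mod 8); ε(u)ε(v)=0·1, αω(v)=-2·0, βω(u)=2·0; sum ≡ 0  ⇒  +1.
(-2032639, -373065 / ℚ) ramifies at {3, 11, 17, ∞}: a division algebra.

[3, 11, 17, inf]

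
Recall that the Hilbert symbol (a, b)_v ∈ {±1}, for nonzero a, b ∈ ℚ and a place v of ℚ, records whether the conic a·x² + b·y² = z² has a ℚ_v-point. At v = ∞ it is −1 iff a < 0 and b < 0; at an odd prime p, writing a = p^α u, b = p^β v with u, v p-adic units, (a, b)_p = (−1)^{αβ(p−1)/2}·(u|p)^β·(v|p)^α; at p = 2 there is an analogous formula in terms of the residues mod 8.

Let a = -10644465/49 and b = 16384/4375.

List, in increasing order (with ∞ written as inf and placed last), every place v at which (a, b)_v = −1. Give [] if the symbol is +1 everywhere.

(a, b) ≡ (-62985, 7) mod (ℚ^×)²; places V = {2, 3, 5, 7, 13, 17, 19, ∞}.
(a,b)_17: α=1, u≡9; β=0, v≡5 (mod 17); (9|17)=+1, (5|17)=-1; sign (−1)^0·+1^0·-1^1 = -1.
(a,b)_19: α=1, u≡12; β=0, v≡5 (mod 19); (12|19)=-1, (5|19)=+1; sign (−1)^0·-1^0·+1^1 = +1.
(a,b)_13: α=3, u≡3; β=0, v≡8 (mod 13); (3|13)=+1, (8|13)=-1; sign (−1)^0·+1^0·-1^3 = -1.
(a,b)_3: α=1, u≡2; β=0, v≡1 (mod 3); (2|3)=-1, (1|3)=+1; sign (−1)^0·-1^0·+1^1 = +1.
(a,b)_∞: sgn(-62985)=−, sgn(7)=+, so +1.
(a,b)_2: α=0, β=14; u≡7, v≡7 (mod 8); ε(u)ε(v)=1·1, αω(v)=0·0, βω(u)=14·0; sum ≡ 1  ⇒  -1.
(a,b)_7: α=-2, u≡1; β=-1, v≡2 (mod 7); (1|7)=+1, (2|7)=+1; sign (−1)^0·+1^-1·+1^-2 = +1.
(a,b)_5: α=1, u≡3; β=-4, v≡2 (mod 5); (3|5)=-1, (2|5)=-1; sign (−1)^0·-1^-4·-1^1 = -1.
|Ram(-62985, 7)| = 4, even; anisotropic at {2, 5, 13, 17}.

[2, 5, 13, 17]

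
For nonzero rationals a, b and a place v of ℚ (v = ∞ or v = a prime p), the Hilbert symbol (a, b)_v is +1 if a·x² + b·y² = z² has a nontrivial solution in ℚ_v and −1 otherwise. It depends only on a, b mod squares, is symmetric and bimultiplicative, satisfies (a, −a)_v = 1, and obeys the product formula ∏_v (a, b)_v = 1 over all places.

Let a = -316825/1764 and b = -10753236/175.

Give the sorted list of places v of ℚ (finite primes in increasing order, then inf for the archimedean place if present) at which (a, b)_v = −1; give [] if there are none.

(a, b) ≡ (-12673, -232323) mod (ℚ^×)²; places V = {2, 3, 5, 7, 13, 19, 23, 29, 37, ∞}.
(a,b)_5: α=2, u≡3; β=-2, v≡2 (mod 5); (3|5)=-1, (2|5)=-1; sign (−1)^0·-1^-2·-1^2 = +1.
(a,b)_37: α=0, u≡18; β=1, v≡3 (mod 37); (18|37)=-1, (3|37)=+1; sign (−1)^0·-1^1·+1^0 = -1.
(a,b)_3: α=-2, u≡2; β=5, v≡1 (mod 3); (2|3)=-1, (1|3)=+1; sign (−1)^0·-1^5·+1^-2 = -1.
(a,b)_2: α=-2, β=2; u≡7, v≡5 (mod 8); ε(u)ε(v)=1·0, αω(v)=-2·1, βω(u)=2·0; sum ≡ 0  ⇒  +1.
(a,b)_13: α=0, u≡7; β=1, v≡3 (mod 13); (7|13)=-1, (3|13)=+1; sign (−1)^0·-1^1·+1^0 = -1.
(a,b)_19: α=1, u≡4; β=0, v≡1 (mod 19); (4|19)=+1, (1|19)=+1; sign (−1)^0·+1^0·+1^1 = +1.
(a,b)_∞: sgn(-12673)=−, sgn(-232323)=−, so -1.
(a,b)_23: α=1, u≡3; β=1, v≡14 (mod 23); (3|23)=+1, (14|23)=-1; sign (−1)^1·+1^1·-1^1 = +1.
(a,b)_7: α=-2, u≡2; β=-1, v≡6 (mod 7); (2|7)=+1, (6|7)=-1; sign (−1)^0·+1^-1·-1^-2 = +1.
(a,b)_29: α=1, u≡10; β=0, v≡22 (mod 29); (10|29)=-1, (22|29)=+1; sign (−1)^0·-1^0·+1^1 = +1.
|Ram(-12673, -232323)| = 4, even; anisotropic at {3, 13, 37, ∞}.

[3, 13, 37, inf]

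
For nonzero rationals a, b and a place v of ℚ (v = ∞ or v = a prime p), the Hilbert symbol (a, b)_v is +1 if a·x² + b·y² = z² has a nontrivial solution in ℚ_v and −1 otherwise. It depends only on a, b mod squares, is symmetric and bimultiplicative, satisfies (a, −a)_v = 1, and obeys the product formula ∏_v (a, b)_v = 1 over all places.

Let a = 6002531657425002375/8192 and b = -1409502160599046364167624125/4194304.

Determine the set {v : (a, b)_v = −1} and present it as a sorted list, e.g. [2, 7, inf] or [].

[3, 13, 17, 37]

(a, b) ≡ (20910, -40885) mod (ℚ^×)²; places V = {2, 3, 5, 7, 13, 17, 37, 41, ∞}.
(a,b)_2: α=-13, β=-22; u≡7, v≡3 (mod 8); ε(u)ε(v)=1·1, αω(v)=-13·1, βω(u)=-22·0; sum ≡ 0  ⇒  +1.
(a,b)_41: α=3, u≡4; β=4, v≡21 (mod 41); (4|41)=+1, (21|41)=+1; sign (−1)^0·+1^4·+1^3 = +1.
(a,b)_17: α=1, u≡6; β=1, v≡13 (mod 17); (6|17)=-1, (13|17)=+1; sign (−1)^0·-1^1·+1^1 = -1.
(a,b)_37: α=2, u≡18; β=3, v≡18 (mod 37); (18|37)=-1, (18|37)=-1; sign (−1)^0·-1^3·-1^2 = -1.
(a,b)_13: α=2, u≡6; β=3, v≡3 (mod 13); (6|13)=-1, (3|13)=+1; sign (−1)^0·-1^3·+1^2 = -1.
(a,b)_3: α=11, u≡1; β=16, v≡2 (mod 3); (1|3)=+1, (2|3)=-1; sign (−1)^0·+1^16·-1^11 = -1.
(a,b)_7: α=0, u≡2; β=2, v≡1 (mod 7); (2|7)=+1, (1|7)=+1; sign (−1)^0·+1^2·+1^0 = +1.
(a,b)_∞: sgn(20910)=+, sgn(-40885)=−, so +1.
(a,b)_5: α=3, u≡2; β=3, v≡3 (mod 5); (2|5)=-1, (3|5)=-1; sign (−1)^0·-1^3·-1^3 = +1.
|Ram(20910, -40885)| = 4, even; anisotropic at {3, 13, 17, 37}.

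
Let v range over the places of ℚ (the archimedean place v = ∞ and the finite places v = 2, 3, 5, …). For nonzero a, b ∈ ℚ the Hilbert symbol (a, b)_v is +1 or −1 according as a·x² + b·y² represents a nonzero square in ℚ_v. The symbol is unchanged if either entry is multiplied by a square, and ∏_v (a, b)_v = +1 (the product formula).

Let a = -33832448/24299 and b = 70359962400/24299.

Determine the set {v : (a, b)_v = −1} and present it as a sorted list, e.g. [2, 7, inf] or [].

[2, 11, 23, 29]

Mod squares: a ≡ -8602, b ≡ 8294. Check v ∈ {∞, 2, 3, 5, 7, 11, 13, 17, 23, 29, 47}.
v=47: a=47^-2·(≡20), b=47^-2·(≡41) mod 47; (20|47)=-1, (41|47)=-1; (−1)^{-2·-2·23}·(-1)^-2·(-1)^-2 = +1.
v=29: a=29^0·(≡11), b=29^1·(≡9) mod 29; (11|29)=-1, (9|29)=+1; (−1)^{0·1·14}·(-1)^1·(+1)^0 = -1.
v=17: a=17^1·(≡2), b=17^0·(≡16) mod 17; (2|17)=+1, (16|17)=+1; (−1)^{1·0·8}·(+1)^0·(+1)^1 = +1.
v=3: a=3^0·(≡2), b=3^2·(≡2) mod 3; (2|3)=-1, (2|3)=-1; (−1)^{0·2·1}·(-1)^2·(-1)^0 = +1.
v=5: a=5^0·(≡3), b=5^2·(≡4) mod 5; (3|5)=-1, (4|5)=+1; (−1)^{0·2·2}·(-1)^2·(+1)^0 = +1.
v=∞: -8602 < 0 and 8294 > 0  ⇒  (a,b)_∞ = +1.
v=2: v_2(a)=9, v_2(b)=5; units ≡ 3, 3 (mod 8); ε·ε+αω+βω = 1·1+9·1+5·1 ≡ 1  ⇒  (a,b)_2 = -1.
v=13: a=13^2·(≡4), b=13^1·(≡3) mod 13; (4|13)=+1, (3|13)=+1; (−1)^{2·1·6}·(+1)^1·(+1)^2 = +1.
v=11: a=11^-1·(≡6), b=11^-1·(≡10) mod 11; (6|11)=-1, (10|11)=-1; (−1)^{-1·-1·5}·(-1)^-1·(-1)^-1 = -1.
v=7: a=7^0·(≡4), b=7^2·(≡6) mod 7; (4|7)=+1, (6|7)=-1; (−1)^{0·2·3}·(+1)^2·(-1)^0 = +1.
v=23: a=23^1·(≡22), b=23^2·(≡15) mod 23; (22|23)=-1, (15|23)=-1; (−1)^{1·2·11}·(-1)^2·(-1)^1 = -1.
|Ram(-8602, 8294)| = 4, even; anisotropic at {2, 11, 23, 29}.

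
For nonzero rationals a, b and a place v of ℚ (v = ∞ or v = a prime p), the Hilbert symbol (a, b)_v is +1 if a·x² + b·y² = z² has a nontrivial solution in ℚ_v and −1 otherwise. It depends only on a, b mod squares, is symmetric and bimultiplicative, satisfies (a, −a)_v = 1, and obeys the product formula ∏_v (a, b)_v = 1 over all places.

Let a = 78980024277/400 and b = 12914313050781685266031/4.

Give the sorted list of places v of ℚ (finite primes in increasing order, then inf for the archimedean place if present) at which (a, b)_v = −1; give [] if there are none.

Mod squares: a ≡ 16588957, b ≡ 88711. Check v ∈ {∞, 2, 3, 5, 7, 11, 17, 19, 23, 29}.
v=2: v_2(a)=-4, v_2(b)=-2; units ≡ 5, 7 (mod 8); ε·ε+αω+βω = 0·1+-4·0+-2·1 ≡ 0  ⇒  (a,b)_2 = +1.
v=∞: 16588957 > 0 and 88711 > 0  ⇒  (a,b)_∞ = +1.
v=3: a=3^2·(≡1), b=3^0·(≡1) mod 3; (1|3)=+1, (1|3)=+1; (−1)^{2·0·1}·(+1)^0·(+1)^2 = +1.
v=29: a=29^1·(≡3), b=29^3·(≡2) mod 29; (3|29)=-1, (2|29)=-1; (−1)^{1·3·14}·(-1)^3·(-1)^1 = +1.
v=5: a=5^-2·(≡2), b=5^0·(≡4) mod 5; (2|5)=-1, (4|5)=+1; (−1)^{-2·0·2}·(-1)^0·(+1)^-2 = +1.
v=19: a=19^1·(≡13), b=19^3·(≡3) mod 19; (13|19)=-1, (3|19)=-1; (−1)^{1·3·9}·(-1)^3·(-1)^1 = -1.
v=7: a=7^1·(≡1), b=7^3·(≡3) mod 7; (1|7)=+1, (3|7)=-1; (−1)^{1·3·3}·(+1)^3·(-1)^1 = +1.
v=17: a=17^1·(≡8), b=17^2·(≡6) mod 17; (8|17)=+1, (6|17)=-1; (−1)^{1·2·8}·(+1)^2·(-1)^1 = -1.
v=23: a=23^3·(≡2), b=23^5·(≡16) mod 23; (2|23)=+1, (16|23)=+1; (−1)^{3·5·11}·(+1)^5·(+1)^3 = -1.
v=11: a=11^1·(≡1), b=11^2·(≡7) mod 11; (1|11)=+1, (7|11)=-1; (−1)^{1·2·5}·(+1)^2·(-1)^1 = -1.
(16588957, 88711 / ℚ) ramifies at {11, 17, 19, 23}: a division algebra.

[11, 17, 19, 23]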